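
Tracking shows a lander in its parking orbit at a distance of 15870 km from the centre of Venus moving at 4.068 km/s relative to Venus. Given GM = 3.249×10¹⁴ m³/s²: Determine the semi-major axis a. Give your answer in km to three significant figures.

a ≈ 13300 km

r = 1.587×10⁷ m.
Specific orbital energy ε = v²/2 − μ/r = (4068)²/2 − 3.249×10¹⁴/1.587×10⁷ = -1.220×10⁷ J/kg.
Since ε = −μ/(2a), a = −μ/(2ε) = 1.332×10⁷ m = 13317 km.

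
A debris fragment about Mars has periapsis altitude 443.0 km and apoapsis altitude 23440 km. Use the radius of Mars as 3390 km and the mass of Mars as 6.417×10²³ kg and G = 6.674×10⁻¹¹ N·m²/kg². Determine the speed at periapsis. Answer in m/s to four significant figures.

μ = GM = 6.674×10⁻¹¹ × 6.417×10²³ = 4.283×10¹³ m³/s².
r_p = 3390 + 443.0 = 3833.0 km = 3.8330×10⁶ m.
r_a = 3390 + 23440 = 26830 km = 2.6830×10⁷ m.
Semi-major axis a = (r_p + r_a)/2 = 15332 km = 1.533×10⁷ m.
Vis-viva: v² = μ(2/r − 1/a) = 4.283×10¹³ × (5.218×10⁻⁷ − 6.523×10⁻⁸) = 1.955×10⁷ m²/s².
v = 4422 m/s.

v ≈ 4422 m/s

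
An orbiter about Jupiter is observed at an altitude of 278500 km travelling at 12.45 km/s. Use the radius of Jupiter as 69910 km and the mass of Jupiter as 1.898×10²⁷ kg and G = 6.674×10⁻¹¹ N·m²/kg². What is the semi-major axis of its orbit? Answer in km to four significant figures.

a ≈ 2.214×10⁵ km

μ = GM = 6.674×10⁻¹¹ × 1.898×10²⁷ = 1.267×10¹⁷ m³/s².
r = 69910 + 278500 = 3.4841×10⁵ km = 3.484×10⁸ m.
Vis-viva rearranged: 1/a = 2/r − v²/μ = 5.740×10⁻⁹ − 1.224×10⁻⁹ = 4.517×10⁻⁹ m⁻¹.
a = 2.214×10⁸ m = 2.2140×10⁵ km.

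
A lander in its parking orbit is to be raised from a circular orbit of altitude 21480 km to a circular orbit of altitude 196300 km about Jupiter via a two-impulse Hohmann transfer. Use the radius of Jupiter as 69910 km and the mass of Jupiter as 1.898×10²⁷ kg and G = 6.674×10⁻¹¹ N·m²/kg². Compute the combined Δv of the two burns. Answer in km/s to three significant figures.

Δv_total ≈ 14.4 km/s

μ = GM = 6.674×10⁻¹¹ × 1.898×10²⁷ = 1.267×10¹⁷ m³/s².
r₁ = 69910 + 21480 = 91390 km = 9.1390×10⁷ m.
r₂ = 69910 + 196300 = 266210 km = 2.6621×10⁸ m.
Transfer ellipse a_t = (r₁ + r₂)/2 = 1.788×10⁸ m.
At r₁: circular v_c1 = √(μ/r₁) = 37230 m/s; transfer-perijove v_p = √[μ(2/r₁ − 1/a_t)] = 45430 m/s.
Δv₁ = v_p − v_c1 = 8198 m/s.
At r₂: circular v_c2 = √(μ/r₂) = 21810 m/s; transfer-apojove v_a = √[μ(2/r₂ − 1/a_t)] = 15600 m/s.
Δv₂ = v_c2 − v_a = 6218 m/s.
Total Δv = Δv₁ + Δv₂ = 14420 m/s = 14.42 km/s.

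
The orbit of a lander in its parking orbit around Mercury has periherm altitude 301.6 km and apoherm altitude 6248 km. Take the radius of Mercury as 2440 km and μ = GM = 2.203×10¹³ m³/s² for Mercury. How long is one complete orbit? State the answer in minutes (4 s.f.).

T ≈ 304.8 minutes

r_p = 2440 + 301.6 = 2741.6 km = 2.7416×10⁶ m.
r_a = 2440 + 6248 = 8688.0 km = 8.6880×10⁶ m.
Semi-major axis a = (r_p + r_a)/2 = (2741.6 + 8688.0)/2 = 5714.8 km = 5.715×10⁶ m.
By Kepler's third law T = 2π√(a³/μ) = 2π × 2.911×10³ = 1.829×10⁴ s.
= 304.8 minutes.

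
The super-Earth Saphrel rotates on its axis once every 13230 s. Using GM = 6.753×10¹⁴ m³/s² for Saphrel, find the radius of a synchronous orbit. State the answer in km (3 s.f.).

A synchronous orbit has period T, so by Kepler's third law a = (μT²/4π²)^(1/3).
μT²/4π² = 6.753×10¹⁴ × (1.323×10⁴)² / 39.48 = 2.994×10²¹ m³.
a = 1.441×10⁷ m = 14413 km.

r_sync ≈ 14400 km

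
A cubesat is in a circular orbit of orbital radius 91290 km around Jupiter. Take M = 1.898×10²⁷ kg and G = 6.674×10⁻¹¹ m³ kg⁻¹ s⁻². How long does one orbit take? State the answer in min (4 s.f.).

T ≈ 256.6 min

μ = GM = 6.674×10⁻¹¹ × 1.898×10²⁷ = 1.267×10¹⁷ m³/s².
r = 91290 km = 9.129×10⁷ m.
Kepler's third law: T = 2π√(r³/μ) = 2π√((9.129×10⁷)³ / 1.267×10¹⁷).
r³/μ = 6.006×10⁶ s², so T = 2π × 2.451×10³ = 1.540×10⁴ s.
Converting: 1.540×10⁴ s ÷ 60.00 = 256.6 min.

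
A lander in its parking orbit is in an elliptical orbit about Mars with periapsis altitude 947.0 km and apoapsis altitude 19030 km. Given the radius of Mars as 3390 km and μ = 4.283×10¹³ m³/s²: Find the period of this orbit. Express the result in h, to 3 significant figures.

r_p = 3390 + 947.0 = 4337.0 km = 4.3370×10⁶ m.
r_a = 3390 + 19030 = 22420 km = 2.2420×10⁷ m.
Semi-major axis a = (r_p + r_a)/2 = (4337.0 + 22420)/2 = 13378 km = 1.338×10⁷ m.
By Kepler's third law T = 2π√(a³/μ) = 2π × 7.477×10³ = 4.698×10⁴ s.
= 13.05 h.

T ≈ 13.1 h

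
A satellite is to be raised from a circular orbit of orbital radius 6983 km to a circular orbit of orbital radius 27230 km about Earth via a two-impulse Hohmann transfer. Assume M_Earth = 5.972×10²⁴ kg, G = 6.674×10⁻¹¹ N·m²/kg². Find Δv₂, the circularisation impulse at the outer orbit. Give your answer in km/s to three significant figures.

μ = GM = 6.674×10⁻¹¹ × 5.972×10²⁴ = 3.986×10¹⁴ m³/s².
r₁ = 6983 km = 6.983×10⁶ m.
r₂ = 27230 km = 2.723×10⁷ m.
Transfer ellipse a_t = (r₁ + r₂)/2 = 1.711×10⁷ m.
At r₁: circular v_c1 = √(μ/r₁) = 7555 m/s; transfer-perigee v_p = √[μ(2/r₁ − 1/a_t)] = 9532 m/s.
At r₂: circular v_c2 = √(μ/r₂) = 3826 m/s; transfer-apogee v_a = √[μ(2/r₂ − 1/a_t)] = 2444 m/s.
Δv₂ = v_c2 − v_a = 1381 m/s.
= 1.381 km/s.

Δv ≈ 1.38 km/s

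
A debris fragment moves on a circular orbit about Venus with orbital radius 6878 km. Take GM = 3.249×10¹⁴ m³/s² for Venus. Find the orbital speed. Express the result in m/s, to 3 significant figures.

r = 6878 km = 6.878×10⁶ m.
For a circular orbit v = √(μ/r) = √(3.249×10¹⁴ / 6.878×10⁶) = √(4.724×10⁷) = 6873 m/s.

v ≈ 6870 m/s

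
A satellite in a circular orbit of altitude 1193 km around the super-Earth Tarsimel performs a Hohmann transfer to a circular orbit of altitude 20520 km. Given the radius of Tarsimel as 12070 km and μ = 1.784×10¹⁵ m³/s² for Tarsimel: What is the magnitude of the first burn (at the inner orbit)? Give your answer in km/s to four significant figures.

Δv ≈ 2.230 km/s

r₁ = 12070 + 1193 = 13263 km = 1.3263×10⁷ m.
r₂ = 12070 + 20520 = 32590 km = 3.2590×10⁷ m.
Transfer ellipse a_t = (r₁ + r₂)/2 = 2.293×10⁷ m.
At r₁: circular v_c1 = √(μ/r₁) = 11600 m/s; transfer-periapsis v_p = √[μ(2/r₁ − 1/a_t)] = 13830 m/s.
Δv₁ = v_p − v_c1 = 2230 m/s.
= 2.230 km/s.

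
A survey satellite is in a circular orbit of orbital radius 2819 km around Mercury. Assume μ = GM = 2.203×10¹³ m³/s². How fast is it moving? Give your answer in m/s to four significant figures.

r = 2819 km = 2.819×10⁶ m.
For a circular orbit v = √(μ/r) = √(2.203×10¹³ / 2.819×10⁶) = √(7.815×10⁶) = 2796 m/s.

v ≈ 2796 m/s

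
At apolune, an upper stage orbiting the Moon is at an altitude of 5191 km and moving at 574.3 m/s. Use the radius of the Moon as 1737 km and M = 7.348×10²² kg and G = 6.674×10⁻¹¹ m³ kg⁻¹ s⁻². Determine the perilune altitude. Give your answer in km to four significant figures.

perilune altitude ≈ 367.2 km

μ = GM = 6.674×10⁻¹¹ × 7.348×10²² = 4.904×10¹² m³/s².
r_a = 1737 + 5191 = 6928.0 km = 6.928×10⁶ m.
Specific energy ε = v²/2 − μ/r = -5.429×10⁵ J/kg, so a = −μ/(2ε) = 4.516×10⁶ m.
The apsides satisfy r_p + r_a = 2a, so the perilune radius is 2a − r_a = 2.104×10⁶ m = 2104.2 km.
Perilune altitude = 2104.2 − 1737 = 367.24 km.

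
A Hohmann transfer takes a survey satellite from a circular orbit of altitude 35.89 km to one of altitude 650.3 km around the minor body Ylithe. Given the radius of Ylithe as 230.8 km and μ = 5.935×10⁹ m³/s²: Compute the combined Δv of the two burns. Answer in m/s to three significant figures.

r₁ = 230.8 + 35.89 = 266.69 km = 2.6669×10⁵ m.
r₂ = 230.8 + 650.3 = 881.10 km = 8.8110×10⁵ m.
Transfer ellipse a_t = (r₁ + r₂)/2 = 5.739×10⁵ m.
At r₁: circular v_c1 = √(μ/r₁) = 149.2 m/s; transfer-periapsis v_p = √[μ(2/r₁ − 1/a_t)] = 184.8 m/s.
Δv₁ = v_p − v_c1 = 35.66 m/s.
At r₂: circular v_c2 = √(μ/r₂) = 82.07 m/s; transfer-apoapsis v_a = √[μ(2/r₂ − 1/a_t)] = 55.95 m/s.
Δv₂ = v_c2 − v_a = 26.12 m/s.
Total Δv = Δv₁ + Δv₂ = 61.79 m/s.

Δv_total ≈ 61.8 m/s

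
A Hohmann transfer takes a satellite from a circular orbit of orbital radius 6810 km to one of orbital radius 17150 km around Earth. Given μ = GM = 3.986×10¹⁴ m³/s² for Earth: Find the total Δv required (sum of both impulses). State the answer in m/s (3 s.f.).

Δv_total ≈ 2690 m/s

r₁ = 6810 km = 6.810×10⁶ m.
r₂ = 17150 km = 1.715×10⁷ m.
Transfer ellipse a_t = (r₁ + r₂)/2 = 1.198×10⁷ m.
At r₁: circular v_c1 = √(μ/r₁) = 7651 m/s; transfer-perigee v_p = √[μ(2/r₁ − 1/a_t)] = 9154 m/s.
Δv₁ = v_p − v_c1 = 1503 m/s.
At r₂: circular v_c2 = √(μ/r₂) = 4821 m/s; transfer-apogee v_a = √[μ(2/r₂ − 1/a_t)] = 3635 m/s.
Δv₂ = v_c2 − v_a = 1186 m/s.
Total Δv = Δv₁ + Δv₂ = 2689 m/s.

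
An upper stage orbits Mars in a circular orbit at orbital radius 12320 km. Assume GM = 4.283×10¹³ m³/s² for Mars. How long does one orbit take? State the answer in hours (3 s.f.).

r = 12320 km = 1.232×10⁷ m.
Kepler's third law: T = 2π√(r³/μ) = 2π√((1.232×10⁷)³ / 4.283×10¹³).
r³/μ = 4.366×10⁷ s², so T = 2π × 6.608×10³ = 4.152×10⁴ s.
Converting: 4.152×10⁴ s ÷ 3600 = 11.53 hours.

T ≈ 11.5 hours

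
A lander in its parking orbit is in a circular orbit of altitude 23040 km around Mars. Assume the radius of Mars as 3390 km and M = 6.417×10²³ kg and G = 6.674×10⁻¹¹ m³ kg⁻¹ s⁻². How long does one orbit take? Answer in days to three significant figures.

μ = GM = 6.674×10⁻¹¹ × 6.417×10²³ = 4.283×10¹³ m³/s².
r = 3390 + 23040 = 26430 km = 2.6430×10⁷ m.
Kepler's third law: T = 2π√(r³/μ) = 2π√((2.643×10⁷)³ / 4.283×10¹³).
r³/μ = 4.311×10⁸ s², so T = 2π × 2.076×10⁴ = 1.305×10⁵ s.
Converting: 1.305×10⁵ s ÷ 86400 = 1.510 days.

T ≈ 1.51 days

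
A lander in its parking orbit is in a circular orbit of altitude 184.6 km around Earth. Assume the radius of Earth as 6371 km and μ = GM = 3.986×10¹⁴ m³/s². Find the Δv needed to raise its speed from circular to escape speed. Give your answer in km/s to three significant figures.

Δv ≈ 3.23 km/s

r = 6371 + 184.6 = 6555.6 km = 6.5556×10⁶ m.
Circular speed v_c = √(μ/r) = 7798 m/s.
Escape speed v_esc = √(2μ/r) = √2 × v_c = 11030 m/s.
Δv = v_esc − v_c = 3230 m/s = 3.230 km/s.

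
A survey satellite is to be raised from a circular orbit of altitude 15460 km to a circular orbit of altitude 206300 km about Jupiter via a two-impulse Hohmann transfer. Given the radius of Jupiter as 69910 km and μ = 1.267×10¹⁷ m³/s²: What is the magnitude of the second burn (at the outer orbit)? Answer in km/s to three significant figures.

Δv ≈ 6.70 km/s

r₁ = 69910 + 15460 = 85370 km = 8.5370×10⁷ m.
r₂ = 69910 + 206300 = 276210 km = 2.7621×10⁸ m.
Transfer ellipse a_t = (r₁ + r₂)/2 = 1.808×10⁸ m.
At r₁: circular v_c1 = √(μ/r₁) = 38520 m/s; transfer-perijove v_p = √[μ(2/r₁ − 1/a_t)] = 47620 m/s.
At r₂: circular v_c2 = √(μ/r₂) = 21420 m/s; transfer-apojove v_a = √[μ(2/r₂ − 1/a_t)] = 14720 m/s.
Δv₂ = v_c2 − v_a = 6700 m/s.
= 6.700 km/s.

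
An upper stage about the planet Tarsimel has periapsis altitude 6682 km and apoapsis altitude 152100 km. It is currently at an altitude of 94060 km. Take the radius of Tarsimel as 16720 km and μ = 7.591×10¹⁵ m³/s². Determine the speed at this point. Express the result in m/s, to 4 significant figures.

r_p = 16720 + 6682 = 23402 km = 2.3402×10⁷ m.
r_a = 16720 + 152100 = 168820 km = 1.6882×10⁸ m.
r = 16720 + 94060 = 1.1078×10⁵ km = 1.108×10⁸ m.
Semi-major axis a = (r_p + r_a)/2 = 96111 km = 9.611×10⁷ m.
Vis-viva: v² = μ(2/r − 1/a) = 7.591×10¹⁵ × (1.805×10⁻⁸ − 1.040×10⁻⁸) = 5.806×10⁷ m²/s².
v = 7620 m/s.

v ≈ 7620 m/s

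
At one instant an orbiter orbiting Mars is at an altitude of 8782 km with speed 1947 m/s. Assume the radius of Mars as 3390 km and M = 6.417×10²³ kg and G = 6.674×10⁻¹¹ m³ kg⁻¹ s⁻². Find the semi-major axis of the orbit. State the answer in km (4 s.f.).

a ≈ 13190 km

μ = GM = 6.674×10⁻¹¹ × 6.417×10²³ = 4.283×10¹³ m³/s².
r = 3390 + 8782 = 12172 km = 1.217×10⁷ m.
Vis-viva rearranged: 1/a = 2/r − v²/μ = 1.643×10⁻⁷ − 8.851×10⁻⁸ = 7.580×10⁻⁸ m⁻¹.
a = 1.319×10⁷ m = 13193 km.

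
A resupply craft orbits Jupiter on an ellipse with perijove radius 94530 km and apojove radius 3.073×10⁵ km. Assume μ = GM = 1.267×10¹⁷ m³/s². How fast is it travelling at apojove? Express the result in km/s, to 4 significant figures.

v ≈ 13.93 km/s

Semi-major axis a = (r_p + r_a)/2 = 2.0092×10⁵ km = 2.009×10⁸ m.
Vis-viva: v² = μ(2/r − 1/a) = 1.267×10¹⁷ × (6.508×10⁻⁹ − 4.977×10⁻⁹) = 1.940×10⁸ m²/s².
v = 13930 m/s = 13.93 km/s.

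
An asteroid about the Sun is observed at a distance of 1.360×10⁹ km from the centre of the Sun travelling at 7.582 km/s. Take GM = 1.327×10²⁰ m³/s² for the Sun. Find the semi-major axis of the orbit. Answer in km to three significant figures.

a ≈ 9.64×10⁸ km

r = 1.360×10¹² m.
Vis-viva rearranged: 1/a = 2/r − v²/μ = 1.471×10⁻¹² − 4.332×10⁻¹³ = 1.037×10⁻¹² m⁻¹.
a = 9.640×10¹¹ m = 9.6397×10⁸ km.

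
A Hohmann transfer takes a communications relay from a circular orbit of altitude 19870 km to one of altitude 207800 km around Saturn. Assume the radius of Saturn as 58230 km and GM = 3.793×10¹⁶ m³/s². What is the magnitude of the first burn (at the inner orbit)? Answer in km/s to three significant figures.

Δv ≈ 5.36 km/s

r₁ = 58230 + 19870 = 78100 km = 7.8100×10⁷ m.
r₂ = 58230 + 207800 = 266030 km = 2.6603×10⁸ m.
Transfer ellipse a_t = (r₁ + r₂)/2 = 1.721×10⁸ m.
At r₁: circular v_c1 = √(μ/r₁) = 22040 m/s; transfer-perikrone v_p = √[μ(2/r₁ − 1/a_t)] = 27400 m/s.
Δv₁ = v_p − v_c1 = 5364 m/s.
= 5.364 km/s.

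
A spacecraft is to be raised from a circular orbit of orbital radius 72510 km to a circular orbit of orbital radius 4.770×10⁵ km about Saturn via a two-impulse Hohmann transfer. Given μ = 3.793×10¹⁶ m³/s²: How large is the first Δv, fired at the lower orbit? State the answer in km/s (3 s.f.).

r₁ = 72510 km = 7.251×10⁷ m.
r₂ = 4.770×10⁵ km = 4.770×10⁸ m.
Transfer ellipse a_t = (r₁ + r₂)/2 = 2.748×10⁸ m.
At r₁: circular v_c1 = √(μ/r₁) = 22870 m/s; transfer-perikrone v_p = √[μ(2/r₁ − 1/a_t)] = 30140 m/s.
Δv₁ = v_p − v_c1 = 7264 m/s.
= 7.264 km/s.

Δv ≈ 7.26 km/s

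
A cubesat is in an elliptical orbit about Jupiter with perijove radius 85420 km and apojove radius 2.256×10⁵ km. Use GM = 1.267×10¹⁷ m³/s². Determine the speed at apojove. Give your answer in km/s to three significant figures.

v ≈ 17.6 km/s

Semi-major axis a = (r_p + r_a)/2 = 1.5551×10⁵ km = 1.555×10⁸ m.
Vis-viva: v² = μ(2/r − 1/a) = 1.267×10¹⁷ × (8.865×10⁻⁹ − 6.430×10⁻⁹) = 3.085×10⁸ m²/s².
v = 17560 m/s = 17.56 km/s.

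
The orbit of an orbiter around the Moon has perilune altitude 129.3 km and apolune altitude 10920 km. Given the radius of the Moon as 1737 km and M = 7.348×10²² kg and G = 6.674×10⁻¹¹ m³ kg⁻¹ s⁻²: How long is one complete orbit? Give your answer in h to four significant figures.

μ = GM = 6.674×10⁻¹¹ × 7.348×10²² = 4.904×10¹² m³/s².
r_p = 1737 + 129.3 = 1866.3 km = 1.8663×10⁶ m.
r_a = 1737 + 10920 = 12657 km = 1.2657×10⁷ m.
Semi-major axis a = (r_p + r_a)/2 = (1866.3 + 12657)/2 = 7261.6 km = 7.262×10⁶ m.
By Kepler's third law T = 2π√(a³/μ) = 2π × 8.836×10³ = 5.552×10⁴ s.
= 15.42 h.

T ≈ 15.42 h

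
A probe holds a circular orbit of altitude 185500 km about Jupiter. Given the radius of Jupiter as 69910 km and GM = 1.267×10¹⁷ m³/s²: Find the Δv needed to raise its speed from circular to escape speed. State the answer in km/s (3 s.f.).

r = 69910 + 185500 = 255410 km = 2.5541×10⁸ m.
Circular speed v_c = √(μ/r) = 22270 m/s.
Escape speed v_esc = √(2μ/r) = √2 × v_c = 31500 m/s.
Δv = v_esc − v_c = 9226 m/s = 9.226 km/s.

Δv ≈ 9.23 km/s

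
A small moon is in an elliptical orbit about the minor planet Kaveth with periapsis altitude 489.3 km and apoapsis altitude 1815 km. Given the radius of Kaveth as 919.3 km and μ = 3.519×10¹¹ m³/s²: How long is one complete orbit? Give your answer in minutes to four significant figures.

T ≈ 526.3 minutes

r_p = 919.3 + 489.3 = 1408.6 km = 1.4086×10⁶ m.
r_a = 919.3 + 1815 = 2734.3 km = 2.7343×10⁶ m.
Semi-major axis a = (r_p + r_a)/2 = (1408.6 + 2734.3)/2 = 2071.4 km = 2.071×10⁶ m.
By Kepler's third law T = 2π√(a³/μ) = 2π × 5.026×10³ = 3.158×10⁴ s.
= 526.3 minutes.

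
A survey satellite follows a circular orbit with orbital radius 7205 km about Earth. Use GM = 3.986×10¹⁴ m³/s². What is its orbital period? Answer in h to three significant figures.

r = 7205 km = 7.205×10⁶ m.
Kepler's third law: T = 2π√(r³/μ) = 2π√((7.205×10⁶)³ / 3.986×10¹⁴).
r³/μ = 9.383×10⁵ s², so T = 2π × 9.687×10² = 6.086×10³ s.
Converting: 6.086×10³ s ÷ 3600 = 1.691 h.

T ≈ 1.69 h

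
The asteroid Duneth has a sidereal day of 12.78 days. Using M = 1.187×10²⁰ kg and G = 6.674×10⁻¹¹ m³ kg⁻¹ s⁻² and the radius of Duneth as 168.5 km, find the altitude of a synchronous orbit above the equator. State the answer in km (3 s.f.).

μ = GM = 6.674×10⁻¹¹ × 1.187×10²⁰ = 7.922×10⁹ m³/s².
T = 12.78 days = 1.104×10⁶ s.
A synchronous orbit has period T, so by Kepler's third law a = (μT²/4π²)^(1/3).
μT²/4π² = 7.922×10⁹ × (1.104×10⁶)² / 39.48 = 2.447×10²⁰ m³.
a = 6.254×10⁶ m = 6254.4 km.
Altitude h = a − R = 6254.4 − 168.5 = 6085.9 km.

h_sync ≈ 6090 km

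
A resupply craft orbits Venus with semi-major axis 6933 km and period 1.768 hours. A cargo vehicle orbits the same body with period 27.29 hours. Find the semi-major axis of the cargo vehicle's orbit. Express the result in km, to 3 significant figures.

Kepler's third law: a³ ∝ T², so a₂ = a₁ (T₂/T₁)^(2/3).
T₂/T₁ = 15.44, (T₂/T₁)^(2/3) = 6.199.
a₂ = 6933 × 6.199 = 42980 km.

a₂ ≈ 43000 km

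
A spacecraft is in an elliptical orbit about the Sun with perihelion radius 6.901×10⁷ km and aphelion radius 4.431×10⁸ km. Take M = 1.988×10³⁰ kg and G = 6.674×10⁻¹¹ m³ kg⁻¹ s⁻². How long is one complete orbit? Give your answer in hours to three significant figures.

T ≈ 19600 hours

μ = GM = 6.674×10⁻¹¹ × 1.988×10³⁰ = 1.327×10²⁰ m³/s².
Semi-major axis a = (r_p + r_a)/2 = (6.9010×10⁷ + 4.4310×10⁸)/2 = 2.5606×10⁸ km = 2.561×10¹¹ m.
By Kepler's third law T = 2π√(a³/μ) = 2π × 1.125×10⁷ = 7.068×10⁷ s.
= 19630 hours.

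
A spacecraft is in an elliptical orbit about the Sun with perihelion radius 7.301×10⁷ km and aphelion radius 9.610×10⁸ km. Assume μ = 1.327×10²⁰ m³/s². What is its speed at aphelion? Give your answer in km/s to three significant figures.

Semi-major axis a = (r_p + r_a)/2 = 5.1700×10⁸ km = 5.170×10¹¹ m.
Vis-viva: v² = μ(2/r − 1/a) = 1.327×10²⁰ × (2.081×10⁻¹² − 1.934×10⁻¹²) = 1.950×10⁷ m²/s².
v = 4416 m/s = 4.416 km/s.

v ≈ 4.42 km/s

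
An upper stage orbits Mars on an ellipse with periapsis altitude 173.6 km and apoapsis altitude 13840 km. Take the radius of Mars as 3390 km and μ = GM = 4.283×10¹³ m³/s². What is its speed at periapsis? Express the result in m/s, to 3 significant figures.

v ≈ 4460 m/s

r_p = 3390 + 173.6 = 3563.6 km = 3.5636×10⁶ m.
r_a = 3390 + 13840 = 17230 km = 1.7230×10⁷ m.
Semi-major axis a = (r_p + r_a)/2 = 10397 km = 1.040×10⁷ m.
Vis-viva: v² = μ(2/r − 1/a) = 4.283×10¹³ × (5.612×10⁻⁷ − 9.618×10⁻⁸) = 1.992×10⁷ m²/s².
v = 4463 m/s.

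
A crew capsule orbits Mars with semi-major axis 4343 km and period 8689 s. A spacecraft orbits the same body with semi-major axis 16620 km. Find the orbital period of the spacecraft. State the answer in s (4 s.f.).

T₂ ≈ 65050 s

Kepler's third law: T² ∝ a³, so T₂ = T₁ (a₂/a₁)^(3/2).
a₂/a₁ = 3.827, (a₂/a₁)^(3/2) = 7.486.
T₂ = 8689 × 7.486 = 65050 s.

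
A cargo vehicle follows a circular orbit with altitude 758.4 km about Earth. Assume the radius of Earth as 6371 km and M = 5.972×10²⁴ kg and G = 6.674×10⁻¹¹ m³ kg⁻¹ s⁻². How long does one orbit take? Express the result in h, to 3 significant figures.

T ≈ 1.66 h

μ = GM = 6.674×10⁻¹¹ × 5.972×10²⁴ = 3.986×10¹⁴ m³/s².
r = 6371 + 758.4 = 7129.4 km = 7.1294×10⁶ m.
Kepler's third law: T = 2π√(r³/μ) = 2π√((7.129×10⁶)³ / 3.986×10¹⁴).
r³/μ = 9.092×10⁵ s², so T = 2π × 9.535×10² = 5.991×10³ s.
Converting: 5.991×10³ s ÷ 3600 = 1.664 h.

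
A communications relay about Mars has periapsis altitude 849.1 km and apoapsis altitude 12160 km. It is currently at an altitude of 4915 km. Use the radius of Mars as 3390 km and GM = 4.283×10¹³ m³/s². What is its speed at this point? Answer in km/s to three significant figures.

r_p = 3390 + 849.1 = 4239.1 km = 4.2391×10⁶ m.
r_a = 3390 + 12160 = 15550 km = 1.5550×10⁷ m.
r = 3390 + 4915 = 8305.0 km = 8.305×10⁶ m.
Semi-major axis a = (r_p + r_a)/2 = 9894.5 km = 9.895×10⁶ m.
Vis-viva: v² = μ(2/r − 1/a) = 4.283×10¹³ × (2.408×10⁻⁷ − 1.011×10⁻⁷) = 5.986×10⁶ m²/s².
v = 2447 m/s = 2.447 km/s.

v ≈ 2.45 km/s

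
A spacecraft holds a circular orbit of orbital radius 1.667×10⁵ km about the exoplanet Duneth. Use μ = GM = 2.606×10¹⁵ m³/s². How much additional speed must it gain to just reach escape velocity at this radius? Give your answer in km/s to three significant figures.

Δv ≈ 1.64 km/s

r = 1.667×10⁵ km = 1.667×10⁸ m.
Circular speed v_c = √(μ/r) = 3954 m/s.
Escape speed v_esc = √(2μ/r) = √2 × v_c = 5592 m/s.
Δv = v_esc − v_c = 1638 m/s = 1.638 km/s.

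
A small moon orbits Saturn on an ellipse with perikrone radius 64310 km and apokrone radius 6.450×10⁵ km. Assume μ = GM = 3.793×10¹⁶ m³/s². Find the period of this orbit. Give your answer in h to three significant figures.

Semi-major axis a = (r_p + r_a)/2 = (64310 + 6.4500×10⁵)/2 = 3.5466×10⁵ km = 3.547×10⁸ m.
By Kepler's third law T = 2π√(a³/μ) = 2π × 3.429×10⁴ = 2.155×10⁵ s.
= 59.85 h.

T ≈ 59.9 h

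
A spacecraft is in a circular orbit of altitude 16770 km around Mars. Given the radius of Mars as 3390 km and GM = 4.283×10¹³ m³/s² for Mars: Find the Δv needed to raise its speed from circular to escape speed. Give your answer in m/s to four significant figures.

Δv ≈ 603.7 m/s

r = 3390 + 16770 = 20160 km = 2.0160×10⁷ m.
Circular speed v_c = √(μ/r) = 1458 m/s.
Escape speed v_esc = √(2μ/r) = √2 × v_c = 2061 m/s.
Δv = v_esc − v_c = 603.7 m/s.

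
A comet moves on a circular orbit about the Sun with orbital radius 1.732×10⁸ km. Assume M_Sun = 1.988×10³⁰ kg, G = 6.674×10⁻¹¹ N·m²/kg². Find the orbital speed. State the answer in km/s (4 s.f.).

v ≈ 27.68 km/s

μ = GM = 6.674×10⁻¹¹ × 1.988×10³⁰ = 1.327×10²⁰ m³/s².
r = 1.732×10⁸ km = 1.732×10¹¹ m.
For a circular orbit v = √(μ/r) = √(1.327×10²⁰ / 1.732×10¹¹) = √(7.660×10⁸) = 27680 m/s.
That is 27.68 km/s.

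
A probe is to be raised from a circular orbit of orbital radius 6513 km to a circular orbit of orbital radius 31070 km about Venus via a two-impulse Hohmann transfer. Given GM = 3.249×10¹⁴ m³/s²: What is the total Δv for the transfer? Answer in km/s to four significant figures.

r₁ = 6513 km = 6.513×10⁶ m.
r₂ = 31070 km = 3.107×10⁷ m.
Transfer ellipse a_t = (r₁ + r₂)/2 = 1.879×10⁷ m.
At r₁: circular v_c1 = √(μ/r₁) = 7063 m/s; transfer-periapsis v_p = √[μ(2/r₁ − 1/a_t)] = 9082 m/s.
Δv₁ = v_p − v_c1 = 2019 m/s.
At r₂: circular v_c2 = √(μ/r₂) = 3234 m/s; transfer-apoapsis v_a = √[μ(2/r₂ − 1/a_t)] = 1904 m/s.
Δv₂ = v_c2 − v_a = 1330 m/s.
Total Δv = Δv₁ + Δv₂ = 3349 m/s = 3.349 km/s.

Δv_total ≈ 3.349 km/s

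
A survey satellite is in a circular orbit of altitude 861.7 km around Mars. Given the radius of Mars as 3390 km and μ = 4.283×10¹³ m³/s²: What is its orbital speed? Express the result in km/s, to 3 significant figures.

r = 3390 + 861.7 = 4251.7 km = 4.2517×10⁶ m.
For a circular orbit v = √(μ/r) = √(4.283×10¹³ / 4.252×10⁶) = √(1.007×10⁷) = 3174 m/s.
That is 3.174 km/s.

v ≈ 3.17 km/s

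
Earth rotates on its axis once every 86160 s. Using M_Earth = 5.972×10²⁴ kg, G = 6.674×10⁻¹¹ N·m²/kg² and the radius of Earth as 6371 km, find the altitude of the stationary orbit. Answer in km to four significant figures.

h_sync ≈ 35790 km

μ = GM = 6.674×10⁻¹¹ × 5.972×10²⁴ = 3.986×10¹⁴ m³/s².
A synchronous orbit has period T, so by Kepler's third law a = (μT²/4π²)^(1/3).
μT²/4π² = 3.986×10¹⁴ × (8.616×10⁴)² / 39.48 = 7.495×10²² m³.
a = 4.216×10⁷ m = 42162 km.
Altitude h = a − R = 42162 − 6371 = 35791 km.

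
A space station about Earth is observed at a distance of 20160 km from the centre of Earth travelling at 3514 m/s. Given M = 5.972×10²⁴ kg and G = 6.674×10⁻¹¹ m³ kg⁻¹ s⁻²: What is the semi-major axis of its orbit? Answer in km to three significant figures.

a ≈ 14700 km

μ = GM = 6.674×10⁻¹¹ × 5.972×10²⁴ = 3.986×10¹⁴ m³/s².
r = 2.016×10⁷ m.
Specific orbital energy ε = v²/2 − μ/r = (3514)²/2 − 3.986×10¹⁴/2.016×10⁷ = -1.360×10⁷ J/kg.
Since ε = −μ/(2a), a = −μ/(2ε) = 1.466×10⁷ m = 14657 km.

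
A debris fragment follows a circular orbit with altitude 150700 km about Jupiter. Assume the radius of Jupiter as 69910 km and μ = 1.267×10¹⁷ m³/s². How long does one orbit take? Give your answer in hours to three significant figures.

r = 69910 + 150700 = 220610 km = 2.2061×10⁸ m.
Kepler's third law: T = 2π√(r³/μ) = 2π√((2.206×10⁸)³ / 1.267×10¹⁷).
r³/μ = 8.474×10⁷ s², so T = 2π × 9.206×10³ = 5.784×10⁴ s.
Converting: 5.784×10⁴ s ÷ 3600 = 16.07 hours.

T ≈ 16.1 hours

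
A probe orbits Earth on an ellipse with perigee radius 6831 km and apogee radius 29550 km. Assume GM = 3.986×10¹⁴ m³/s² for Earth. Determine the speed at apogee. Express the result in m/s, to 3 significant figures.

Semi-major axis a = (r_p + r_a)/2 = 18190 km = 1.819×10⁷ m.
Vis-viva: v² = μ(2/r − 1/a) = 3.986×10¹⁴ × (6.768×10⁻⁸ − 5.497×10⁻⁸) = 5.065×10⁶ m²/s².
v = 2251 m/s.

v ≈ 2250 m/s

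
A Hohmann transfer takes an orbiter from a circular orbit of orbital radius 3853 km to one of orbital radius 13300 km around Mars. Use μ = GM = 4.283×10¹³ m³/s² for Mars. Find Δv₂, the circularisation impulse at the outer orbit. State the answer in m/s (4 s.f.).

Δv ≈ 591.7 m/s

r₁ = 3853 km = 3.853×10⁶ m.
r₂ = 13300 km = 1.330×10⁷ m.
Transfer ellipse a_t = (r₁ + r₂)/2 = 8.576×10⁶ m.
At r₁: circular v_c1 = √(μ/r₁) = 3334 m/s; transfer-periapsis v_p = √[μ(2/r₁ − 1/a_t)] = 4152 m/s.
At r₂: circular v_c2 = √(μ/r₂) = 1795 m/s; transfer-apoapsis v_a = √[μ(2/r₂ − 1/a_t)] = 1203 m/s.
Δv₂ = v_c2 − v_a = 591.7 m/s.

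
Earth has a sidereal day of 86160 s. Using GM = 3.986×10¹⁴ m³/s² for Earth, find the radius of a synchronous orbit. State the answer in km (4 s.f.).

r_sync ≈ 42160 km

A synchronous orbit has period T, so by Kepler's third law a = (μT²/4π²)^(1/3).
μT²/4π² = 3.986×10¹⁴ × (8.616×10⁴)² / 39.48 = 7.495×10²² m³.
a = 4.216×10⁷ m = 42163 km.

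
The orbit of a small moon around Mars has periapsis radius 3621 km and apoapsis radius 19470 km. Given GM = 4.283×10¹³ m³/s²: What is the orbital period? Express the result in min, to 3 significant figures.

T ≈ 628 min

Semi-major axis a = (r_p + r_a)/2 = (3621.0 + 19470)/2 = 11546 km = 1.155×10⁷ m.
By Kepler's third law T = 2π√(a³/μ) = 2π × 5.994×10³ = 3.766×10⁴ s.
= 627.7 min.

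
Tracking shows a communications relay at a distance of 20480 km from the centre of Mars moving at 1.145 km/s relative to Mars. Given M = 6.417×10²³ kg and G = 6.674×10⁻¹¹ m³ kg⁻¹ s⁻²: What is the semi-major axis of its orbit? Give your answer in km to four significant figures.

μ = GM = 6.674×10⁻¹¹ × 6.417×10²³ = 4.283×10¹³ m³/s².
r = 2.048×10⁷ m.
Vis-viva rearranged: 1/a = 2/r − v²/μ = 9.766×10⁻⁸ − 3.061×10⁻⁸ = 6.704×10⁻⁸ m⁻¹.
a = 1.492×10⁷ m = 14916 km.

a ≈ 14920 km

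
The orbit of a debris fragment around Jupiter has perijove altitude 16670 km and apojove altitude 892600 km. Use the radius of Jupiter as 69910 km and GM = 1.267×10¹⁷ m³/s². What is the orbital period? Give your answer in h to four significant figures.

r_p = 69910 + 16670 = 86580 km = 8.6580×10⁷ m.
r_a = 69910 + 892600 = 962510 km = 9.6251×10⁸ m.
Semi-major axis a = (r_p + r_a)/2 = (86580 + 9.6251×10⁵)/2 = 5.2454×10⁵ km = 5.245×10⁸ m.
By Kepler's third law T = 2π√(a³/μ) = 2π × 3.375×10⁴ = 2.121×10⁵ s.
= 58.91 h.

T ≈ 58.91 h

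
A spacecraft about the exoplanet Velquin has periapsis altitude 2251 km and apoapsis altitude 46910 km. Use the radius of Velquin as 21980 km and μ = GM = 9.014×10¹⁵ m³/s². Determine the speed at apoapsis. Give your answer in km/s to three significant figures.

r_p = 21980 + 2251 = 24231 km = 2.4231×10⁷ m.
r_a = 21980 + 46910 = 68890 km = 6.8890×10⁷ m.
Semi-major axis a = (r_p + r_a)/2 = 46560 km = 4.656×10⁷ m.
Vis-viva: v² = μ(2/r − 1/a) = 9.014×10¹⁵ × (2.903×10⁻⁸ − 2.148×10⁻⁸) = 6.809×10⁷ m²/s².
v = 8252 m/s = 8.252 km/s.

v ≈ 8.25 km/s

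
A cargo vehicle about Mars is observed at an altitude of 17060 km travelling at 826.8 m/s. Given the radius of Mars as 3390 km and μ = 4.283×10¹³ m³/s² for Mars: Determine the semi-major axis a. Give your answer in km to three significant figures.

r = 3390 + 17060 = 20450 km = 2.045×10⁷ m.
Specific orbital energy ε = v²/2 − μ/r = (826.8)²/2 − 4.283×10¹³/2.045×10⁷ = -1.753×10⁶ J/kg.
Since ε = −μ/(2a), a = −μ/(2ε) = 1.222×10⁷ m = 12219 km.

a ≈ 12200 km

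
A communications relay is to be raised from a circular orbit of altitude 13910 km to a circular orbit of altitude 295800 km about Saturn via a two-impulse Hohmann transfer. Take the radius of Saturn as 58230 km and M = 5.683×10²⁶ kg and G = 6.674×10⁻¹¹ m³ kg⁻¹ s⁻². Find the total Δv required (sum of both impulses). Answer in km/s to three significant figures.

μ = GM = 6.674×10⁻¹¹ × 5.683×10²⁶ = 3.793×10¹⁶ m³/s².
r₁ = 58230 + 13910 = 72140 km = 7.2140×10⁷ m.
r₂ = 58230 + 295800 = 354030 km = 3.5403×10⁸ m.
Transfer ellipse a_t = (r₁ + r₂)/2 = 2.131×10⁸ m.
At r₁: circular v_c1 = √(μ/r₁) = 22930 m/s; transfer-perikrone v_p = √[μ(2/r₁ − 1/a_t)] = 29560 m/s.
Δv₁ = v_p − v_c1 = 6626 m/s.
At r₂: circular v_c2 = √(μ/r₂) = 10350 m/s; transfer-apokrone v_a = √[μ(2/r₂ − 1/a_t)] = 6022 m/s.
Δv₂ = v_c2 − v_a = 4328 m/s.
Total Δv = Δv₁ + Δv₂ = 10950 m/s = 10.95 km/s.

Δv_total ≈ 11.0 km/s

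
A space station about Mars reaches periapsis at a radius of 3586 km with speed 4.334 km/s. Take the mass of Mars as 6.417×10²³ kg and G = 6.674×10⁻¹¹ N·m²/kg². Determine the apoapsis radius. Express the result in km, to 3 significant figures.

apoapsis radius ≈ 13200 km

μ = GM = 6.674×10⁻¹¹ × 6.417×10²³ = 4.283×10¹³ m³/s².
r_p = 3.586×10⁶ m.
Specific energy ε = v²/2 − μ/r = -2.551×10⁶ J/kg, so a = −μ/(2ε) = 8.394×10⁶ m.
The apsides satisfy r_p + r_a = 2a, so the apoapsis radius is 2a − r_p = 1.320×10⁷ m = 13202 km.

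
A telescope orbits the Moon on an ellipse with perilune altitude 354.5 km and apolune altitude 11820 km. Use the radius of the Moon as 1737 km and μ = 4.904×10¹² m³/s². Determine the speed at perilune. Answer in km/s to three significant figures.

r_p = 1737 + 354.5 = 2091.5 km = 2.0915×10⁶ m.
r_a = 1737 + 11820 = 13557 km = 1.3557×10⁷ m.
Semi-major axis a = (r_p + r_a)/2 = 7824.2 km = 7.824×10⁶ m.
Vis-viva: v² = μ(2/r − 1/a) = 4.904×10¹² × (9.563×10⁻⁷ − 1.278×10⁻⁷) = 4.063×10⁶ m²/s².
v = 2016 m/s = 2.016 km/s.

v ≈ 2.02 km/s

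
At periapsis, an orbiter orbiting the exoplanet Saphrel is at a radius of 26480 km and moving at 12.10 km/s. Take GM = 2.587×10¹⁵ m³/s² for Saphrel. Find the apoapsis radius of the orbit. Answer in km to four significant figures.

r_p = 2.648×10⁷ m.
Specific energy ε = v²/2 − μ/r = -2.449×10⁷ J/kg, so a = −μ/(2ε) = 5.281×10⁷ m.
The apsides satisfy r_p + r_a = 2a, so the apoapsis radius is 2a − r_p = 7.915×10⁷ m = 79149 km.

apoapsis radius ≈ 79150 km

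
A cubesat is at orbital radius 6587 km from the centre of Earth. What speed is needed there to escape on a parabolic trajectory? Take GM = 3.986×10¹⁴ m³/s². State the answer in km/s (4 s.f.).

v_esc ≈ 11.00 km/s

r = 6587 km = 6.587×10⁶ m.
Escape speed v_esc = √(2μ/r) = √(2 × 3.986×10¹⁴ / 6.587×10⁶) = √(1.210×10⁸) = 11000 m/s.
= 11.00 km/s.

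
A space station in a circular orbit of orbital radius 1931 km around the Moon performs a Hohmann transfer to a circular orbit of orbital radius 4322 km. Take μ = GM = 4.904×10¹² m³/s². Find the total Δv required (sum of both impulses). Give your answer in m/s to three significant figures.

Δv_total ≈ 508 m/s

r₁ = 1931 km = 1.931×10⁶ m.
r₂ = 4322 km = 4.322×10⁶ m.
Transfer ellipse a_t = (r₁ + r₂)/2 = 3.126×10⁶ m.
At r₁: circular v_c1 = √(μ/r₁) = 1594 m/s; transfer-perilune v_p = √[μ(2/r₁ − 1/a_t)] = 1874 m/s.
Δv₁ = v_p − v_c1 = 280.1 m/s.
At r₂: circular v_c2 = √(μ/r₂) = 1065 m/s; transfer-apolune v_a = √[μ(2/r₂ − 1/a_t)] = 837.1 m/s.
Δv₂ = v_c2 − v_a = 228.1 m/s.
Total Δv = Δv₁ + Δv₂ = 508.1 m/s.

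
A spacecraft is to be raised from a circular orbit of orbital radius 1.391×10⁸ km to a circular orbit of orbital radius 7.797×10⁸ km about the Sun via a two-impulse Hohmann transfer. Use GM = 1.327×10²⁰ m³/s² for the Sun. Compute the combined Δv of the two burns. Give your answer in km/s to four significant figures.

r₁ = 1.391×10⁸ km = 1.391×10¹¹ m.
r₂ = 7.797×10⁸ km = 7.797×10¹¹ m.
Transfer ellipse a_t = (r₁ + r₂)/2 = 4.594×10¹¹ m.
At r₁: circular v_c1 = √(μ/r₁) = 30890 m/s; transfer-perihelion v_p = √[μ(2/r₁ − 1/a_t)] = 40240 m/s.
Δv₁ = v_p − v_c1 = 9352 m/s.
At r₂: circular v_c2 = √(μ/r₂) = 13050 m/s; transfer-aphelion v_a = √[μ(2/r₂ − 1/a_t)] = 7179 m/s.
Δv₂ = v_c2 − v_a = 5867 m/s.
Total Δv = Δv₁ + Δv₂ = 15220 m/s = 15.22 km/s.

Δv_total ≈ 15.22 km/s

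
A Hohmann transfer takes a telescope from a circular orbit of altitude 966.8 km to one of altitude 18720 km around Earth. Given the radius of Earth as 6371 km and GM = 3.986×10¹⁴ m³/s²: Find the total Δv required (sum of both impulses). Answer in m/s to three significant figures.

Δv_total ≈ 3100 m/s

r₁ = 6371 + 966.8 = 7337.8 km = 7.3378×10⁶ m.
r₂ = 6371 + 18720 = 25091 km = 2.5091×10⁷ m.
Transfer ellipse a_t = (r₁ + r₂)/2 = 1.621×10⁷ m.
At r₁: circular v_c1 = √(μ/r₁) = 7370 m/s; transfer-perigee v_p = √[μ(2/r₁ − 1/a_t)] = 9168 m/s.
Δv₁ = v_p − v_c1 = 1798 m/s.
At r₂: circular v_c2 = √(μ/r₂) = 3986 m/s; transfer-apogee v_a = √[μ(2/r₂ − 1/a_t)] = 2681 m/s.
Δv₂ = v_c2 − v_a = 1304 m/s.
Total Δv = Δv₁ + Δv₂ = 3103 m/s.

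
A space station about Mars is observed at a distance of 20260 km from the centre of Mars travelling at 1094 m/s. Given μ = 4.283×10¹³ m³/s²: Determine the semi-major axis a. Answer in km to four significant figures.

a ≈ 14130 km

r = 2.026×10⁷ m.
Vis-viva rearranged: 1/a = 2/r − v²/μ = 9.872×10⁻⁸ − 2.794×10⁻⁸ = 7.077×10⁻⁸ m⁻¹.
a = 1.413×10⁷ m = 14130 km.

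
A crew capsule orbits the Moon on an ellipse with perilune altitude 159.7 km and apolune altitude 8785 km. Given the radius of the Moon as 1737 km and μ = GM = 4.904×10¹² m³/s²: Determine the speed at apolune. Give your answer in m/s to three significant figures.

r_p = 1737 + 159.7 = 1896.7 km = 1.8967×10⁶ m.
r_a = 1737 + 8785 = 10522 km = 1.0522×10⁷ m.
Semi-major axis a = (r_p + r_a)/2 = 6209.4 km = 6.209×10⁶ m.
Vis-viva: v² = μ(2/r − 1/a) = 4.904×10¹² × (1.901×10⁻⁷ − 1.610×10⁻⁷) = 1.424×10⁵ m²/s².
v = 377.3 m/s.

v ≈ 377 m/s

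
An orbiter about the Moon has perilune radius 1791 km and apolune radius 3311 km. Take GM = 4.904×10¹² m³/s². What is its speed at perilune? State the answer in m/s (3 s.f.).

Semi-major axis a = (r_p + r_a)/2 = 2551.0 km = 2.551×10⁶ m.
Vis-viva: v² = μ(2/r − 1/a) = 4.904×10¹² × (1.117×10⁻⁶ − 3.920×10⁻⁷) = 3.554×10⁶ m²/s².
v = 1885 m/s.

v ≈ 1890 m/s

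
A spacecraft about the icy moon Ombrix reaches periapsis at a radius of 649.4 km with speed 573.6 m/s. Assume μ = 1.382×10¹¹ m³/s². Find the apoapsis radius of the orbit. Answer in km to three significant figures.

r_p = 6.494×10⁵ m.
Specific energy ε = v²/2 − μ/r = -4.830×10⁴ J/kg, so a = −μ/(2ε) = 1.431×10⁶ m.
The apsides satisfy r_p + r_a = 2a, so the apoapsis radius is 2a − r_p = 2.212×10⁶ m = 2211.7 km.

apoapsis radius ≈ 2210 km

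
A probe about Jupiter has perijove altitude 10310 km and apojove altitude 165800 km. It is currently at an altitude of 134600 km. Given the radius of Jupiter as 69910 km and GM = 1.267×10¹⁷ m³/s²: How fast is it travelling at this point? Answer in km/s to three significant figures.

r_p = 69910 + 10310 = 80220 km = 8.0220×10⁷ m.
r_a = 69910 + 165800 = 235710 km = 2.3571×10⁸ m.
r = 69910 + 134600 = 2.0451×10⁵ km = 2.045×10⁸ m.
Semi-major axis a = (r_p + r_a)/2 = 1.5796×10⁵ km = 1.580×10⁸ m.
Vis-viva: v² = μ(2/r − 1/a) = 1.267×10¹⁷ × (9.779×10⁻⁹ − 6.331×10⁻⁹) = 4.370×10⁸ m²/s².
v = 20900 m/s = 20.90 km/s.

v ≈ 20.9 km/s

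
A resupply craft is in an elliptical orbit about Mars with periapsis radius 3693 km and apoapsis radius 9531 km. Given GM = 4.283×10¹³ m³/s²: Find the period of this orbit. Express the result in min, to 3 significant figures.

T ≈ 272 min

Semi-major axis a = (r_p + r_a)/2 = (3693.0 + 9531.0)/2 = 6612.0 km = 6.612×10⁶ m.
By Kepler's third law T = 2π√(a³/μ) = 2π × 2.598×10³ = 1.632×10⁴ s.
= 272.1 min.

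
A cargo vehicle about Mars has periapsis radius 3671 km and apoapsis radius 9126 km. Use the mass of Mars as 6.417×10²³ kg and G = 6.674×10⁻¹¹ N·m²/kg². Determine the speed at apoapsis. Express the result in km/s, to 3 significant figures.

v ≈ 1.64 km/s

μ = GM = 6.674×10⁻¹¹ × 6.417×10²³ = 4.283×10¹³ m³/s².
Semi-major axis a = (r_p + r_a)/2 = 6398.5 km = 6.398×10⁶ m.
Vis-viva: v² = μ(2/r − 1/a) = 4.283×10¹³ × (2.192×10⁻⁷ − 1.563×10⁻⁷) = 2.692×10⁶ m²/s².
v = 1641 m/s = 1.641 km/s.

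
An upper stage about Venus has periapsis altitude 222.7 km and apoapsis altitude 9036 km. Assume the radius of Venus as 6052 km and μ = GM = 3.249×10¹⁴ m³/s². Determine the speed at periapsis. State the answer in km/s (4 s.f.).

r_p = 6052 + 222.7 = 6274.7 km = 6.2747×10⁶ m.
r_a = 6052 + 9036 = 15088 km = 1.5088×10⁷ m.
Semi-major axis a = (r_p + r_a)/2 = 10681 km = 1.068×10⁷ m.
Vis-viva: v² = μ(2/r − 1/a) = 3.249×10¹⁴ × (3.187×10⁻⁷ − 9.362×10⁻⁸) = 7.314×10⁷ m²/s².
v = 8552 m/s = 8.552 km/s.

v ≈ 8.552 km/s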